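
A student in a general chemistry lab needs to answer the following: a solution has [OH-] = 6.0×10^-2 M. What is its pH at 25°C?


pOH = -log10([OH-]) = -log10(6.0×10^-2)
= 2 - log10(6.0) = 1.22
pH = 14 - pOH = 14 - 1.22 = 12.78

12.78


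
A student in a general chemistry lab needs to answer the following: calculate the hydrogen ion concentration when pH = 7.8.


[H+] = 10^(-pH) = 10^(-7.8)
= 1.58×10^-8 M

1.58×10^-8 M


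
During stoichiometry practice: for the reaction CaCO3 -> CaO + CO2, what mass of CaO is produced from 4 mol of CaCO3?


Mole ratio CaO:CaCO3 = 1:1
n(CaO) = 4 × 1/1 = 4.000 mol
mass = 4.000 × 56.08 = 224.32 g

224.32 g


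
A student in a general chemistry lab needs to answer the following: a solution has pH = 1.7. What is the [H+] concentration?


[H+] = 10^(-pH) = 10^(-1.7)
= 2.0×10^-2 M

2.0×10^-2 M


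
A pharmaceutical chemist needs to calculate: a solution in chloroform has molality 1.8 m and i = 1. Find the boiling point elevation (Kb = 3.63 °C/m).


ΔTb = Kb × m × i
= 3.63 × 1.8 × 1
= 6.534 °C

6.534 °C


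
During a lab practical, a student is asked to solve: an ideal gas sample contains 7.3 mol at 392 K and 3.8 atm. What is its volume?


PV = nRT  (R = 0.08206 L·atm/(mol·K))
V = nRT/P = 7.3×0.08206×392/3.8
= 61.795 L

61.795 L


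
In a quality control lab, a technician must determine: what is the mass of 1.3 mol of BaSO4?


M(BaSO4) = 233.4 g/mol
mass = n × M = 1.3 × 233.4 = 303.42 g

303.42 g


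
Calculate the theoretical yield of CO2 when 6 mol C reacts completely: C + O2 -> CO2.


Mole ratio CO2:C = 1:1
n(CO2) = 6 × 1/1 = 6.000 mol
mass = 6.000 × 44.01 = 264.06 g

264.06 g


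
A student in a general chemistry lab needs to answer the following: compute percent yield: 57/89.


% yield = actual/theoretical × 100
= 57/89 × 100
= 64.04%

64.04%


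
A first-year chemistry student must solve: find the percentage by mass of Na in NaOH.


M(NaOH) = 1×22.99 + 1×16.0 + 1×1.008 = 39.998 g/mol
Mass of Na = 1 × 22.99 = 22.99 g/mol
% Na = 22.99/39.998 × 100 = 57.48%

57.48%


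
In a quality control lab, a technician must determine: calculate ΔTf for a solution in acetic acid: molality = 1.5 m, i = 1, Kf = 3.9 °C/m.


ΔTf = Kf × m × i
= 3.9 × 1.5 × 1
= 5.85 °C

5.85 °C


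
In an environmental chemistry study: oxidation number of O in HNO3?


O is usually -2
Oxidation number: -2

-2


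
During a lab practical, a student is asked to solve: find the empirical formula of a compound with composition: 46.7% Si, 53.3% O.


Assume 100 g sample. Moles of each element:
  Si: 46.7/28.09 = 1.663 mol
  O: 53.3/16.0 = 3.331 mol
Divide by smallest (1.663):
  Si: 1.663/1.663 = 1.0
  O: 3.331/1.663 = 2.0
Empirical formula: SiO2

SiO2


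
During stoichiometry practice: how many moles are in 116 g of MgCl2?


M(MgCl2) = 95.21 g/mol
n = mass/M = 116/95.21 = 1.2184 mol

1.2184 mol


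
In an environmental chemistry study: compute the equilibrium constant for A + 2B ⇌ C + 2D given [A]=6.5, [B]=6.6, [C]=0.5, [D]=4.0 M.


Kc = [C][D]^2/([A][B]^2)
= (0.5^1 × 4.0^2)/(6.5^1 × 6.6^2)
= 8/283.14
= 0.02825

0.02825


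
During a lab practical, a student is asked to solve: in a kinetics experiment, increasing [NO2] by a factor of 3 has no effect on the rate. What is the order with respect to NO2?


rate ∝ [NO2]^n
rate ∝ [NO2]^0
Order in NO2: 0

0


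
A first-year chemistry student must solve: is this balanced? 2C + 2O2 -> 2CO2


Equation: 2C + 2O2 -> 2CO2
Check atoms: C: 2=2, O: 4=4
Balanced

Yes, balanced


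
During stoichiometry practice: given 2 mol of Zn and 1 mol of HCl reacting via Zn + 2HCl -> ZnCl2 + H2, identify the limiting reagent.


Mole ratio available / coefficient:
  Zn: 2/1 = 2.000
  HCl: 1/2 = 0.500
Smaller ratio is limiting.

HCl


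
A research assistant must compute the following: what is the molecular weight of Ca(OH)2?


M(Ca(OH)2) = 1×40.08 + 2×16.0 + 2×1.008
= 40.08 + 32.0 + 2.02
= 74.1 g/mol

74.1 g/mol


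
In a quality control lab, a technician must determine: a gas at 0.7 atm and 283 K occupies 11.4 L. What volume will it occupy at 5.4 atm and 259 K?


P1V1/T1 = P2V2/T2
V2 = P1V1T2/(T1P2)
= 0.7×11.4×259/(283×5.4)
= 1.352 L

1.352 L


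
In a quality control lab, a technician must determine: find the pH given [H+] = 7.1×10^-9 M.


pH = -log10([H+]) = -log10(7.1×10^-9)
= 9 - log10(7.1)
= 9 - 0.85
= 8.15

8.15


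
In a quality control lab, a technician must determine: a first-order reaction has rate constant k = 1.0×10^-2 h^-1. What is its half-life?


t½ = ln2/k = 0.693147/(1.0×10^-2 h^-1)
= 69.31 h

69.31 h


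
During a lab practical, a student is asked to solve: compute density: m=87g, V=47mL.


ρ = mass/volume
= 87/47
= 1.851 g/mL

1.851 g/mL


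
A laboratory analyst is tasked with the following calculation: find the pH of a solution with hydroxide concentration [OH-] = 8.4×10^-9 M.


pOH = -log10([OH-]) = -log10(8.4×10^-9)
= 9 - log10(8.4) = 8.08
pH = 14 - pOH = 14 - 8.08 = 5.92

5.92


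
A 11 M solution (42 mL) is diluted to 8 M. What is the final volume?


C1V1 = C2V2
11 × 42 = 8 × V2
V2 = 462/8 = 57.75 mL

57.75 mL


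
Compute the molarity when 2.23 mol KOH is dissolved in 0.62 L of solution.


M = n/V = 2.23/0.62 = 3.597 mol/L

3.597 M


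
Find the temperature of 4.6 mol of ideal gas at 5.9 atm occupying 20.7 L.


PV = nRT  (R = 0.08206 L·atm/(mol·K))
T = PV/(nR) = 5.9×20.7/(4.6×0.08206)
= 122.13/0.377476
= 323.54 K

323.54 K


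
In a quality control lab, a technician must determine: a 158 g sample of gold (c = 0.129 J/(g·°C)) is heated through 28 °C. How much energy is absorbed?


q = mcΔT = 158 × 0.129 × 28
= 570.70 J

570.70 J


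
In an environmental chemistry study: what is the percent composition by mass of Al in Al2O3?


M(Al2O3) = 2×26.98 + 3×16.0 = 101.96 g/mol
Mass of Al = 2 × 26.98 = 53.96 g/mol
% Al = 53.96/101.96 × 100 = 52.92%

52.92%


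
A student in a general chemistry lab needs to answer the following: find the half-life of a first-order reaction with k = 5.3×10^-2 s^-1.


t½ = ln2/k = 0.693147/(5.3×10^-2 s^-1)
= 13.08 s

13.08 s


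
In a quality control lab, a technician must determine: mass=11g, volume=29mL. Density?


ρ = mass/volume
= 11/29
= 0.379 g/mL

0.379 g/mL


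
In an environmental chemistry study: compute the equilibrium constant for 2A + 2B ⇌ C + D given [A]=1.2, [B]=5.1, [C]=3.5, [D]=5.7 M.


Kc = [C][D]/([A]^2[B]^2)
= (3.5^1 × 5.7^1)/(1.2^2 × 5.1^2)
= 19.95/37.4544
= 0.5326

0.5326


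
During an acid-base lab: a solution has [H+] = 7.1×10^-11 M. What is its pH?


pH = -log10([H+]) = -log10(7.1×10^-11)
= 11 - log10(7.1)
= 11 - 0.85
= 10.15

10.15


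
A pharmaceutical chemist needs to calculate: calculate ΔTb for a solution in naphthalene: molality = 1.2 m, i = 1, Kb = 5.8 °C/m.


ΔTb = Kb × m × i
= 5.8 × 1.2 × 1
= 6.96 °C

6.96 °C


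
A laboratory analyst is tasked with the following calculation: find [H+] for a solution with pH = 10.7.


[H+] = 10^(-pH) = 10^(-10.7)
= 2.0×10^-11 M

2.0×10^-11 M


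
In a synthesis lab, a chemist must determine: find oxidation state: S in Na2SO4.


2(+1) + x + 4(-2) = 0, so x = +6
Oxidation number: +6

+6


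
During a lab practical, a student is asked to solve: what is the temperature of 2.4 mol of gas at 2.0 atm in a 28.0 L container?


PV = nRT  (R = 0.08206 L·atm/(mol·K))
T = PV/(nR) = 2.0×28.0/(2.4×0.08206)
= 56.00/0.196944
= 284.34 K

284.34 K


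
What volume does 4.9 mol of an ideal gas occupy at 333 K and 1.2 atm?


PV = nRT  (R = 0.08206 L·atm/(mol·K))
V = nRT/P = 4.9×0.08206×333/1.2
= 111.581 L

111.581 L


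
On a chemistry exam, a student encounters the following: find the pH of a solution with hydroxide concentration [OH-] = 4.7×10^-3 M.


pOH = -log10([OH-]) = -log10(4.7×10^-3)
= 3 - log10(4.7) = 2.33
pH = 14 - pOH = 14 - 2.33 = 11.67

11.67


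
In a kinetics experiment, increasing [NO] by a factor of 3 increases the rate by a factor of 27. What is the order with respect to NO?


rate ∝ [NO]^n
3^n = 27 → n = 3
Order in NO: 3

3


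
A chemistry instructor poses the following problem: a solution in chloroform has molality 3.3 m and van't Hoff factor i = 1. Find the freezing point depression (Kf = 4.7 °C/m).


ΔTf = Kf × m × i
= 4.7 × 3.3 × 1
= 15.51 °C

15.51 °C


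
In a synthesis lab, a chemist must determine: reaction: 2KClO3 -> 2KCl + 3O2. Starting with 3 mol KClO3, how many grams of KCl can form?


Mole ratio KCl:KClO3 = 2:2
n(KCl) = 3 × 2/2 = 3.000 mol
mass = 3.000 × 74.55 = 223.65 g

223.65 g


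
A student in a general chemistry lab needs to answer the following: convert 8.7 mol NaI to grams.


M(NaI) = 149.89 g/mol
mass = n × M = 8.7 × 149.89 = 1304.04 g

1304.04 g


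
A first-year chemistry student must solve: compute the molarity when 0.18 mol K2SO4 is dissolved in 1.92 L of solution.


M = n/V = 0.18/1.92 = 0.094 mol/L

0.094 M


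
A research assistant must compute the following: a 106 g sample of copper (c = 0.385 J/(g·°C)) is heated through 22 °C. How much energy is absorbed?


q = mcΔT = 106 × 0.385 × 22
= 897.82 J

897.82 J


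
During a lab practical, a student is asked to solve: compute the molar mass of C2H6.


M(C2H6) = 2×12.01 + 6×1.008
= 24.02 + 6.05
= 30.07 g/mol

30.07 g/mol


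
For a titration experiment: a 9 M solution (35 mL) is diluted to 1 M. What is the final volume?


C1V1 = C2V2
9 × 35 = 1 × V2
V2 = 315/1 = 315.0 mL

315.0 mL


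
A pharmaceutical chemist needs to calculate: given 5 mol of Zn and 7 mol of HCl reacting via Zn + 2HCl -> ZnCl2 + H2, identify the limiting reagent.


Mole ratio available / coefficient:
  Zn: 5/1 = 5.000
  HCl: 7/2 = 3.500
Smaller ratio is limiting.

HCl


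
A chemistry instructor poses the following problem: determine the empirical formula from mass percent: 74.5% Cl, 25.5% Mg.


Assume 100 g sample. Moles of each element:
  Cl: 74.5/35.45 = 2.102 mol
  Mg: 25.5/24.31 = 1.049 mol
Divide by smallest (1.049):
  Cl: 2.102/1.049 = 2.0
  Mg: 1.049/1.049 = 1.0
Empirical formula: MgCl2

MgCl2


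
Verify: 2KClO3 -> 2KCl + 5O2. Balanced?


Equation: 2KClO3 -> 2KCl + 5O2
Check atoms: Cl: 2=2, K: 2=2, O: 6≠10
Not balanced

No, not balanced


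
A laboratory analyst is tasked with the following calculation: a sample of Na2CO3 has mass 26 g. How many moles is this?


M(Na2CO3) = 105.99 g/mol
n = mass/M = 26/105.99 = 0.2453 mol

0.2453 mol


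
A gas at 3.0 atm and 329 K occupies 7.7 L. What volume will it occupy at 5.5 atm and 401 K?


P1V1/T1 = P2V2/T2
V2 = P1V1T2/(T1P2)
= 3.0×7.7×401/(329×5.5)
= 5.119 L

5.119 L


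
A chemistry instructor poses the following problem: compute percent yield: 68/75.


% yield = actual/theoretical × 100
= 68/75 × 100
= 90.67%

90.67%


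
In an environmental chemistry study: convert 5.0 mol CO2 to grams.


M(CO2) = 44.01 g/mol
mass = n × M = 5.0 × 44.01 = 220.05 g

220.05 g


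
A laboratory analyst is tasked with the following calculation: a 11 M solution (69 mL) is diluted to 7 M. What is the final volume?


C1V1 = C2V2
11 × 69 = 7 × V2
V2 = 759/7 = 108.43 mL

108.43 mL


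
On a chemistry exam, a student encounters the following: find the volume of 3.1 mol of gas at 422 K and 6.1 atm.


PV = nRT  (R = 0.08206 L·atm/(mol·K))
V = nRT/P = 3.1×0.08206×422/6.1
= 17.599 L

17.599 L


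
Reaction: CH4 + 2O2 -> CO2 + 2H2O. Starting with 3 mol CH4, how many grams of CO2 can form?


Mole ratio CO2:CH4 = 1:1
n(CO2) = 3 × 1/1 = 3.000 mol
mass = 3.000 × 44.01 = 132.03 g

132.03 g


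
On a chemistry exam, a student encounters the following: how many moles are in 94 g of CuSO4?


M(CuSO4) = 159.62 g/mol
n = mass/M = 94/159.62 = 0.5889 mol

0.5889 mol


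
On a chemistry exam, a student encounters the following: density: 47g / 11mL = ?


ρ = mass/volume
= 47/11
= 4.273 g/mL

4.273 g/mL


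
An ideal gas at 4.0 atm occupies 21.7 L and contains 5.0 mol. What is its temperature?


PV = nRT  (R = 0.08206 L·atm/(mol·K))
T = PV/(nR) = 4.0×21.7/(5.0×0.08206)
= 86.80/0.410300
= 211.55 K

211.55 K


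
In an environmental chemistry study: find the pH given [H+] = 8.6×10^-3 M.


pH = -log10([H+]) = -log10(8.6×10^-3)
= 3 - log10(8.6)
= 3 - 0.93
= 2.07

2.07


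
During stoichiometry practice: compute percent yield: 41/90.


% yield = actual/theoretical × 100
= 41/90 × 100
= 45.56%

45.56%


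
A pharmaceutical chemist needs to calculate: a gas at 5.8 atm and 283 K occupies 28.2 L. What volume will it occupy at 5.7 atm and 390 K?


P1V1/T1 = P2V2/T2
V2 = P1V1T2/(T1P2)
= 5.8×28.2×390/(283×5.7)
= 39.544 L

39.544 L


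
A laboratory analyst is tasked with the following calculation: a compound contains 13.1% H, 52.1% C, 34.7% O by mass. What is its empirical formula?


Assume 100 g sample. Moles of each element:
  H: 13.1/1.008 = 12.996 mol
  C: 52.1/12.01 = 4.338 mol
  O: 34.7/16.0 = 2.169 mol
Divide by smallest (2.169):
  H: 12.996/2.169 = 5.99
  C: 4.338/2.169 = 2.0
  O: 2.169/2.169 = 1.0
Empirical formula: C2H6O

C2H6O


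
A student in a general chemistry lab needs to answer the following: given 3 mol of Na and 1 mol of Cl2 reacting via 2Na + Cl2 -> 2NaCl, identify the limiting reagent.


Mole ratio available / coefficient:
  Na: 3/2 = 1.500
  Cl2: 1/1 = 1.000
Smaller ratio is limiting.

Cl2


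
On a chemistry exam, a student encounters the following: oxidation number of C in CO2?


x + 2(-2) = 0, so x = +4
Oxidation number: +4

+4


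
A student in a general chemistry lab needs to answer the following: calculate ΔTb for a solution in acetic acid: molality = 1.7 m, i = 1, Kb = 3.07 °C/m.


ΔTb = Kb × m × i
= 3.07 × 1.7 × 1
= 5.219 °C

5.219 °C


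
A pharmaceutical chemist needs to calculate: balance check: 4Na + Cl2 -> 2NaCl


Equation: 4Na + Cl2 -> 2NaCl
Check atoms: Cl: 2=2, Na: 4≠2
Not balanced

No, not balanced


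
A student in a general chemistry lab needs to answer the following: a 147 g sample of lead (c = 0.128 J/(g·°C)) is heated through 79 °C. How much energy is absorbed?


q = mcΔT = 147 × 0.128 × 79
= 1486.46 J

1486.46 J


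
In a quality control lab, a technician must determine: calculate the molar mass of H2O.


M(H2O) = 2×1.008 + 1×16.0
= 2.02 + 16.0
= 18.02 g/mol

18.02 g/mol


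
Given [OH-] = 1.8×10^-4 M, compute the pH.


pOH = -log10([OH-]) = -log10(1.8×10^-4)
= 4 - log10(1.8) = 3.74
pH = 14 - pOH = 14 - 3.74 = 10.26

10.26


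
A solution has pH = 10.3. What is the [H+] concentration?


[H+] = 10^(-pH) = 10^(-10.3)
= 5.01×10^-11 M

5.01×10^-11 M


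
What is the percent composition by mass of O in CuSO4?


M(CuSO4) = 1×63.55 + 1×32.07 + 4×16.0 = 159.62 g/mol
Mass of O = 4 × 16.0 = 64.00 g/mol
% O = 64.00/159.62 × 100 = 40.10%

40.10%


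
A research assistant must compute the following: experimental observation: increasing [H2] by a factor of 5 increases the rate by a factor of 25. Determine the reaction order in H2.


rate ∝ [H2]^n
5^n = 25 → n = 2
Order in H2: 2

2


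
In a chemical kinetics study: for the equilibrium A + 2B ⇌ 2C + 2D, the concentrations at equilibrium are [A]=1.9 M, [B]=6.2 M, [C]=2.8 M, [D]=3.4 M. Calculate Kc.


Kc = [C]^2[D]^2/([A][B]^2)
= (2.8^2 × 3.4^2)/(1.9^1 × 6.2^2)
= 90.6304/73.036
= 1.241

1.241


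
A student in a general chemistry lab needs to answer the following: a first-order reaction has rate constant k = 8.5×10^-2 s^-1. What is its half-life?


t½ = ln2/k = 0.693147/(8.5×10^-2 s^-1)
= 8.155 s

8.155 s


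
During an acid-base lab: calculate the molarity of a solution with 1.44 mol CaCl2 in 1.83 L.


M = n/V = 1.44/1.83 = 0.787 mol/L

0.787 M


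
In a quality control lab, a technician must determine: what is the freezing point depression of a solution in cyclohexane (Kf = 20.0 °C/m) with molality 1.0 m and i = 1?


ΔTf = Kf × m × i
= 20.0 × 1.0 × 1
= 20.0 °C

20.0 °C


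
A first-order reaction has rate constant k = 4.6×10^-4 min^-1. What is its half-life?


t½ = ln2/k = 0.693147/(4.6×10^-4 min^-1)
= 1507 min

1507 min


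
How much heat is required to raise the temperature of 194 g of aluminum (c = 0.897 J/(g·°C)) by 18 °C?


q = mcΔT = 194 × 0.897 × 18
= 3132.32 J

3132.32 J


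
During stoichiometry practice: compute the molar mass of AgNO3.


M(AgNO3) = 1×107.87 + 1×14.01 + 3×16.0
= 107.87 + 14.01 + 48.0
= 169.88 g/mol

169.88 g/mol


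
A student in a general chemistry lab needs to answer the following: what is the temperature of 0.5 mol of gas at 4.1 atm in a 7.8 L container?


PV = nRT  (R = 0.08206 L·atm/(mol·K))
T = PV/(nR) = 4.1×7.8/(0.5×0.08206)
= 31.98/0.041030
= 779.43 K

779.43 K


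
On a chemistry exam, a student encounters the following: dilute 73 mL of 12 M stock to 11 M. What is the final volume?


C1V1 = C2V2
12 × 73 = 11 × V2
V2 = 876/11 = 79.64 mL

79.64 mL


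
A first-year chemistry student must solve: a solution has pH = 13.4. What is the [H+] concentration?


[H+] = 10^(-pH) = 10^(-13.4)
= 3.98×10^-14 M

3.98×10^-14 M


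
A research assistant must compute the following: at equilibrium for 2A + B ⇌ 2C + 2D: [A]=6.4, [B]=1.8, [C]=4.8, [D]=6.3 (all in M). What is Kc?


Kc = [C]^2[D]^2/([A]^2[B])
= (4.8^2 × 6.3^2)/(6.4^2 × 1.8^1)
= 914.4576/73.728
= 12.40

12.40


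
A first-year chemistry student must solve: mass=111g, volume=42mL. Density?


ρ = mass/volume
= 111/42
= 2.643 g/mL

2.643 g/mL


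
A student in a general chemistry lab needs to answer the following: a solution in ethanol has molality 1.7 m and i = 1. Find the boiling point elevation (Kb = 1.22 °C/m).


ΔTb = Kb × m × i
= 1.22 × 1.7 × 1
= 2.074 °C

2.074 °C


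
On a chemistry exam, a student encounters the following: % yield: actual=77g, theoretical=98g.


% yield = actual/theoretical × 100
= 77/98 × 100
= 78.57%

78.57%


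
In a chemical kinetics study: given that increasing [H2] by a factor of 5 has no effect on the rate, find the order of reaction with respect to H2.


rate ∝ [H2]^n
rate ∝ [H2]^0
Order in H2: 0

0


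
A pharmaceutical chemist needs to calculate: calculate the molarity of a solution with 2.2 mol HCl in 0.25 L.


M = n/V = 2.2/0.25 = 8.800 mol/L

8.800 M


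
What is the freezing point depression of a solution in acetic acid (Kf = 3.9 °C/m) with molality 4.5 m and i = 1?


ΔTf = Kf × m × i
= 3.9 × 4.5 × 1
= 17.55 °C

17.55 °C


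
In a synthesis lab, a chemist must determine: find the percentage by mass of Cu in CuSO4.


M(CuSO4) = 1×63.55 + 1×32.07 + 4×16.0 = 159.62 g/mol
Mass of Cu = 1 × 63.55 = 63.55 g/mol
% Cu = 63.55/159.62 × 100 = 39.81%

39.81%


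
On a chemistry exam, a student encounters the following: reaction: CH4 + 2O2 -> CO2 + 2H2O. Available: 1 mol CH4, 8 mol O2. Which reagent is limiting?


Mole ratio available / coefficient:
  CH4: 1/1 = 1.000
  O2: 8/2 = 4.000
Smaller ratio is limiting.

CH4


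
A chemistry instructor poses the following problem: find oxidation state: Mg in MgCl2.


Group 2 metal: +2
Oxidation number: +2

+2


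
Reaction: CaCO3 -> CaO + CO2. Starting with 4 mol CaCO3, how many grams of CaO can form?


Mole ratio CaO:CaCO3 = 1:1
n(CaO) = 4 × 1/1 = 4.000 mol
mass = 4.000 × 56.08 = 224.32 g

224.32 g


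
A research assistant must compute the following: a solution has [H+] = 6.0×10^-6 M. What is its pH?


pH = -log10([H+]) = -log10(6.0×10^-6)
= 6 - log10(6.0)
= 6 - 0.78
= 5.22

5.22


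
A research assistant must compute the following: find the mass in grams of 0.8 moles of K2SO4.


M(K2SO4) = 174.27 g/mol
mass = n × M = 0.8 × 174.27 = 139.42 g

139.42 g


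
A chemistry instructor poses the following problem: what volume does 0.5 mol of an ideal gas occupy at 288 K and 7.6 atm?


PV = nRT  (R = 0.08206 L·atm/(mol·K))
V = nRT/P = 0.5×0.08206×288/7.6
= 1.555 L

1.555 L


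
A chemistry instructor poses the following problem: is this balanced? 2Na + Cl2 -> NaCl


Equation: 2Na + Cl2 -> NaCl
Check atoms: Cl: 2≠1, Na: 2≠1
Not balanced

No, not balanced


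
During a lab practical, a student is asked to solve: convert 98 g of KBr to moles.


M(KBr) = 119.0 g/mol
n = mass/M = 98/119.0 = 0.8235 mol

0.8235 mol


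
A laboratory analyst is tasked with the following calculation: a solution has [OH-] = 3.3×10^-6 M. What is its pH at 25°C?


pOH = -log10([OH-]) = -log10(3.3×10^-6)
= 6 - log10(3.3) = 5.48
pH = 14 - pOH = 14 - 5.48 = 8.52

8.52


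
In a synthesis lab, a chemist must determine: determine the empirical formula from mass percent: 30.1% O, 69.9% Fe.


Assume 100 g sample. Moles of each element:
  O: 30.1/16.0 = 1.881 mol
  Fe: 69.9/55.85 = 1.252 mol
Divide by smallest (1.252):
  O: 1.881/1.252 = 1.5
  Fe: 1.252/1.252 = 1.0
Multiply all ratios by 2 to obtain whole numbers.
Empirical formula: Fe2O3

Fe2O3


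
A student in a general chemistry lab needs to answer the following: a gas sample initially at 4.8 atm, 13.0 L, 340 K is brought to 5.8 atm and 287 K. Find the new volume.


P1V1/T1 = P2V2/T2
V2 = P1V1T2/(T1P2)
= 4.8×13.0×287/(340×5.8)
= 9.082 L

9.082 L


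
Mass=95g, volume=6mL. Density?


ρ = mass/volume
= 95/6
= 15.833 g/mL

15.833 g/mL


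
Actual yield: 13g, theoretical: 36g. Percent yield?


% yield = actual/theoretical × 100
= 13/36 × 100
= 36.11%

36.11%


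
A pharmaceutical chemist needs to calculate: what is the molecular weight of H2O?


M(H2O) = 2×1.008 + 1×16.0
= 2.02 + 16.0
= 18.02 g/mol

18.02 g/mol


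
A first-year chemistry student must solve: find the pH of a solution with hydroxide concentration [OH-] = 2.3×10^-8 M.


pOH = -log10([OH-]) = -log10(2.3×10^-8)
= 8 - log10(2.3) = 7.64
pH = 14 - pOH = 14 - 7.64 = 6.36

6.36


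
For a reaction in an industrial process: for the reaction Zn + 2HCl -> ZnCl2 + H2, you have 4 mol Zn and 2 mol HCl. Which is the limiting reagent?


Mole ratio available / coefficient:
  Zn: 4/1 = 4.000
  HCl: 2/2 = 1.000
Smaller ratio is limiting.

HCl


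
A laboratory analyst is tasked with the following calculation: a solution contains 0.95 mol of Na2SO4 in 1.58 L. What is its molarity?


M = n/V = 0.95/1.58 = 0.601 mol/L

0.601 M


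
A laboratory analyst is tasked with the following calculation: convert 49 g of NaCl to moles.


M(NaCl) = 58.44 g/mol
n = mass/M = 49/58.44 = 0.8385 mol

0.8385 mol


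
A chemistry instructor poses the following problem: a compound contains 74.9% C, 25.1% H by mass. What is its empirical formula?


Assume 100 g sample. Moles of each element:
  C: 74.9/12.01 = 6.236 mol
  H: 25.1/1.008 = 24.901 mol
Divide by smallest (6.236):
  C: 6.236/6.236 = 1.0
  H: 24.901/6.236 = 3.99
Empirical formula: CH4

CH4


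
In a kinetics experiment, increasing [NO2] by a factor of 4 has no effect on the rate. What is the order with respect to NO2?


rate ∝ [NO2]^n
rate ∝ [NO2]^0
Order in NO2: 0

0


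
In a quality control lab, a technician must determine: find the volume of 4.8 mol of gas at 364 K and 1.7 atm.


PV = nRT  (R = 0.08206 L·atm/(mol·K))
V = nRT/P = 4.8×0.08206×364/1.7
= 84.338 L

84.338 L


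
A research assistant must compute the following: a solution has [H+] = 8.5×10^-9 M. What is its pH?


pH = -log10([H+]) = -log10(8.5×10^-9)
= 9 - log10(8.5)
= 9 - 0.93
= 8.07

8.07


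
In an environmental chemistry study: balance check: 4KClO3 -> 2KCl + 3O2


Equation: 4KClO3 -> 2KCl + 3O2
Check atoms: Cl: 4≠2, K: 4≠2, O: 12≠6
Not balanced

No, not balanced


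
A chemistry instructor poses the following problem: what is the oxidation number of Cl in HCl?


halide: -1
Oxidation number: -1

-1


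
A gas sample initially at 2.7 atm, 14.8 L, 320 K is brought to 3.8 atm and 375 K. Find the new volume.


P1V1/T1 = P2V2/T2
V2 = P1V1T2/(T1P2)
= 2.7×14.8×375/(320×3.8)
= 12.323 L

12.323 L


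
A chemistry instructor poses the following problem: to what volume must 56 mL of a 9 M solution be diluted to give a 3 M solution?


C1V1 = C2V2
9 × 56 = 3 × V2
V2 = 504/3 = 168.0 mL

168.0 mL


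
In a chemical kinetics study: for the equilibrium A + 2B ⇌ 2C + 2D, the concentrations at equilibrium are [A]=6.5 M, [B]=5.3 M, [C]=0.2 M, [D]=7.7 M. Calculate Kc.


Kc = [C]^2[D]^2/([A][B]^2)
= (0.2^2 × 7.7^2)/(6.5^1 × 5.3^2)
= 2.3716/182.585
= 0.01299

0.01299


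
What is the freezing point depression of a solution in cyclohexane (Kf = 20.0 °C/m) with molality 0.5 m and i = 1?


ΔTf = Kf × m × i
= 20.0 × 0.5 × 1
= 10.0 °C

10.0 °C


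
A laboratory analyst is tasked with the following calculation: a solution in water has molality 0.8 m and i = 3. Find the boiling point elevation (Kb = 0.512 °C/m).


ΔTb = Kb × m × i
= 0.512 × 0.8 × 3
= 1.2288 °C

1.2288 °C


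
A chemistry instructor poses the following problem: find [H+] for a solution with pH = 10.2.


[H+] = 10^(-pH) = 10^(-10.2)
= 6.31×10^-11 M

6.31×10^-11 M


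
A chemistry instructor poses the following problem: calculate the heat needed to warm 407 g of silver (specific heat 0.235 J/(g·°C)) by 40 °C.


q = mcΔT = 407 × 0.235 × 40
= 3825.80 J

3825.80 J


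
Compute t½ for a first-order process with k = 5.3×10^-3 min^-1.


t½ = ln2/k = 0.693147/(5.3×10^-3 min^-1)
= 130.8 min

130.8 min


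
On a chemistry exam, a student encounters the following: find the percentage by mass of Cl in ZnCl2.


M(ZnCl2) = 1×65.38 + 2×35.45 = 136.28 g/mol
Mass of Cl = 2 × 35.45 = 70.90 g/mol
% Cl = 70.90/136.28 × 100 = 52.03%

52.03%


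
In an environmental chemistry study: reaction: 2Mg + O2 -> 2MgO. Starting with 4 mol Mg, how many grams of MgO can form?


Mole ratio MgO:Mg = 2:2
n(MgO) = 4 × 2/2 = 4.000 mol
mass = 4.000 × 40.31 = 161.24 g

161.24 g


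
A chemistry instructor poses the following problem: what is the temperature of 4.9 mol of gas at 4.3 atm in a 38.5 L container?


PV = nRT  (R = 0.08206 L·atm/(mol·K))
T = PV/(nR) = 4.3×38.5/(4.9×0.08206)
= 165.55/0.402094
= 411.72 K

411.72 K


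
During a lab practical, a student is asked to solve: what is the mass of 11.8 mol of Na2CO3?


M(Na2CO3) = 105.99 g/mol
mass = n × M = 11.8 × 105.99 = 1250.68 g

1250.68 g


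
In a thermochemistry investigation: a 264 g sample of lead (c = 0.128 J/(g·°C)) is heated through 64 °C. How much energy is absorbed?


q = mcΔT = 264 × 0.128 × 64
= 2162.69 J

2162.69 J


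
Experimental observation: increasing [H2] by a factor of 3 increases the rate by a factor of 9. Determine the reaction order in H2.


rate ∝ [H2]^n
3^n = 9 → n = 2
Order in H2: 2

2


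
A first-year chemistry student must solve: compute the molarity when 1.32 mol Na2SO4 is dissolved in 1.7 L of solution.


M = n/V = 1.32/1.7 = 0.776 mol/L

0.776 M


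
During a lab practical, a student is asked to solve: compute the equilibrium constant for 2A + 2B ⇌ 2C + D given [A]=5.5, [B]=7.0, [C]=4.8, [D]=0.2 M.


Kc = [C]^2[D]/([A]^2[B]^2)
= (4.8^2 × 0.2^1)/(5.5^2 × 7.0^2)
= 4.608/1482.25
= 0.003109

0.003109


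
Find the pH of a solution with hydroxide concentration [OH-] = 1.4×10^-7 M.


pOH = -log10([OH-]) = -log10(1.4×10^-7)
= 7 - log10(1.4) = 6.85
pH = 14 - pOH = 14 - 6.85 = 7.15

7.15


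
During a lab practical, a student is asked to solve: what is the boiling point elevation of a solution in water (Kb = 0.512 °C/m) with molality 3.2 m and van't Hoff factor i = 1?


ΔTb = Kb × m × i
= 0.512 × 3.2 × 1
= 1.6384 °C

1.6384 °C


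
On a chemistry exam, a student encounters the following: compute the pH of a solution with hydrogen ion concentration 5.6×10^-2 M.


pH = -log10([H+]) = -log10(5.6×10^-2)
= 2 - log10(5.6)
= 2 - 0.75
= 1.25

1.25


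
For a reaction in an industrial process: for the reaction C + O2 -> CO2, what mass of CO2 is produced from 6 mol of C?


Mole ratio CO2:C = 1:1
n(CO2) = 6 × 1/1 = 6.000 mol
mass = 6.000 × 44.01 = 264.06 g

264.06 g


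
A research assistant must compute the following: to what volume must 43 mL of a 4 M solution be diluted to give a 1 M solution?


C1V1 = C2V2
4 × 43 = 1 × V2
V2 = 172/1 = 172.0 mL

172.0 mL


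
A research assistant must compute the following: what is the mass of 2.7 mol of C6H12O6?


M(C6H12O6) = 180.16 g/mol
mass = n × M = 2.7 × 180.16 = 486.43 g

486.43 g


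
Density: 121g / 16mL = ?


ρ = mass/volume
= 121/16
= 7.562 g/mL

7.562 g/mL


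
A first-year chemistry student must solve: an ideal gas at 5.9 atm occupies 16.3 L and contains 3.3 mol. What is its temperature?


PV = nRT  (R = 0.08206 L·atm/(mol·K))
T = PV/(nR) = 5.9×16.3/(3.3×0.08206)
= 96.17/0.270798
= 355.14 K

355.14 K


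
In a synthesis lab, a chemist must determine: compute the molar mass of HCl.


M(HCl) = 1×1.008 + 1×35.45
= 1.01 + 35.45
= 36.46 g/mol

36.46 g/mol


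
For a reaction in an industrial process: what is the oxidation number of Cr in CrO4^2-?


x + 4(-2) = -2, so x = +6
Oxidation number: +6

+6


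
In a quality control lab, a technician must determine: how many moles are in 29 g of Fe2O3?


M(Fe2O3) = 159.7 g/mol
n = mass/M = 29/159.7 = 0.1816 mol

0.1816 mol


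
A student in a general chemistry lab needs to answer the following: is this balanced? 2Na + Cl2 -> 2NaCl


Equation: 2Na + Cl2 -> 2NaCl
Check atoms: Cl: 2=2, Na: 2=2
Balanced

Yes, balanced


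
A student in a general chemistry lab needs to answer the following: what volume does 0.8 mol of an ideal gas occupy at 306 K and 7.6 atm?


PV = nRT  (R = 0.08206 L·atm/(mol·K))
V = nRT/P = 0.8×0.08206×306/7.6
= 2.643 L

2.643 L


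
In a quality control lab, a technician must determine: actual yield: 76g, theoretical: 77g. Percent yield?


% yield = actual/theoretical × 100
= 76/77 × 100
= 98.7%

98.7%


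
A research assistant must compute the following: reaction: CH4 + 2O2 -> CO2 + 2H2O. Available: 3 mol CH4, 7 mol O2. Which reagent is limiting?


Mole ratio available / coefficient:
  CH4: 3/1 = 3.000
  O2: 7/2 = 3.500
Smaller ratio is limiting.

CH4


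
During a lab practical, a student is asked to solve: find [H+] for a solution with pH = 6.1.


[H+] = 10^(-pH) = 10^(-6.1)
= 7.94×10^-7 M

7.94×10^-7 M


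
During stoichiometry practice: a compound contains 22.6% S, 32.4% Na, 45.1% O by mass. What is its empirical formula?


Assume 100 g sample. Moles of each element:
  S: 22.6/32.07 = 0.705 mol
  Na: 32.4/22.99 = 1.409 mol
  O: 45.1/16.0 = 2.819 mol
Divide by smallest (0.705):
  S: 0.705/0.705 = 1.0
  Na: 1.409/0.705 = 2.0
  O: 2.819/0.705 = 4.0
Empirical formula: Na2SO4

Na2SO4


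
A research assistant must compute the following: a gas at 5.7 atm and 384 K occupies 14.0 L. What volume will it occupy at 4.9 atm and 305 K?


P1V1/T1 = P2V2/T2
V2 = P1V1T2/(T1P2)
= 5.7×14.0×305/(384×4.9)
= 12.935 L

12.935 L


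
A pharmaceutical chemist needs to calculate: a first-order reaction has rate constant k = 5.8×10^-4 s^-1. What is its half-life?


t½ = ln2/k = 0.693147/(5.8×10^-4 s^-1)
= 1195 s

1195 s


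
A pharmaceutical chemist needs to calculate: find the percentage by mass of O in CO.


M(CO) = 1×12.01 + 1×16.0 = 28.01 g/mol
Mass of O = 1 × 16.0 = 16.00 g/mol
% O = 16.00/28.01 × 100 = 57.12%

57.12%


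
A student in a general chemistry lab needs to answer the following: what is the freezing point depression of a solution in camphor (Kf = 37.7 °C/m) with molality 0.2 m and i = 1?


ΔTf = Kf × m × i
= 37.7 × 0.2 × 1
= 7.54 °C

7.54 °C


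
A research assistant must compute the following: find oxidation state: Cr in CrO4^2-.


x + 4(-2) = -2, so x = +6
Oxidation number: +6

+6


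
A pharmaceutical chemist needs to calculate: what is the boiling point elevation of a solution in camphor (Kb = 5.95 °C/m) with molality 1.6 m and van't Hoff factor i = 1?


ΔTb = Kb × m × i
= 5.95 × 1.6 × 1
= 9.52 °C

9.52 °C


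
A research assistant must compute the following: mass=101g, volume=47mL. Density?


ρ = mass/volume
= 101/47
= 2.149 g/mL

2.149 g/mL


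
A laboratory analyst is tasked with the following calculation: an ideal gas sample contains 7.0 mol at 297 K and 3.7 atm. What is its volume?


PV = nRT  (R = 0.08206 L·atm/(mol·K))
V = nRT/P = 7.0×0.08206×297/3.7
= 46.109 L

46.109 L


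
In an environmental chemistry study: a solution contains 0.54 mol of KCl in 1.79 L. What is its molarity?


M = n/V = 0.54/1.79 = 0.302 mol/L

0.302 M


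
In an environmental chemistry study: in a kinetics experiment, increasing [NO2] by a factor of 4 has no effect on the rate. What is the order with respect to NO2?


rate ∝ [NO2]^n
rate ∝ [NO2]^0
Order in NO2: 0

0


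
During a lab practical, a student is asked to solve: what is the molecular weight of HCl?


M(HCl) = 1×1.008 + 1×35.45
= 1.01 + 35.45
= 36.46 g/mol

36.46 g/mol


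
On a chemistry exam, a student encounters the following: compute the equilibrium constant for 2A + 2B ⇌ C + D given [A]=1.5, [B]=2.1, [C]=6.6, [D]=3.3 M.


Kc = [C][D]/([A]^2[B]^2)
= (6.6^1 × 3.3^1)/(1.5^2 × 2.1^2)
= 21.78/9.9225
= 2.195

2.195


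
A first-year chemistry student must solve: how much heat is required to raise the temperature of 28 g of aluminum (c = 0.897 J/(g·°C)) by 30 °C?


q = mcΔT = 28 × 0.897 × 30
= 753.48 J

753.48 J


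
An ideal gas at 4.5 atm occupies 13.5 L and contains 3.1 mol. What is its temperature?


PV = nRT  (R = 0.08206 L·atm/(mol·K))
T = PV/(nR) = 4.5×13.5/(3.1×0.08206)
= 60.75/0.254386
= 238.81 K

238.81 K


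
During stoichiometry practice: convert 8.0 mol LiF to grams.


M(LiF) = 25.94 g/mol
mass = n × M = 8.0 × 25.94 = 207.52 g

207.52 g


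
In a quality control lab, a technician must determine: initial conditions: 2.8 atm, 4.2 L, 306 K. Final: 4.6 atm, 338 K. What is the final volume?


P1V1/T1 = P2V2/T2
V2 = P1V1T2/(T1P2)
= 2.8×4.2×338/(306×4.6)
= 2.824 L

2.824 L


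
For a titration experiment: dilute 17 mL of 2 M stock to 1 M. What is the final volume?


C1V1 = C2V2
2 × 17 = 1 × V2
V2 = 34/1 = 34.0 mL

34.0 mL


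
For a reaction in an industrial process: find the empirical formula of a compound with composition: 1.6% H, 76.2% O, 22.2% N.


Assume 100 g sample. Moles of each element:
  H: 1.6/1.008 = 1.587 mol
  O: 76.2/16.0 = 4.763 mol
  N: 22.2/14.01 = 1.585 mol
Divide by smallest (1.585):
  H: 1.587/1.585 = 1.0
  O: 4.763/1.585 = 3.01
  N: 1.585/1.585 = 1.0
Empirical formula: HNO3

HNO3


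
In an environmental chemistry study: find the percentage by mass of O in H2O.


M(H2O) = 2×1.008 + 1×16.0 = 18.016 g/mol
Mass of O = 1 × 16.0 = 16.00 g/mol
% O = 16.00/18.016 × 100 = 88.81%

88.81%


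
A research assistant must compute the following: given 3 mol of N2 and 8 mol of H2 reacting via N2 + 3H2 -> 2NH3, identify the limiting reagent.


Mole ratio available / coefficient:
  N2: 3/1 = 3.000
  H2: 8/3 = 2.667
Smaller ratio is limiting.

H2


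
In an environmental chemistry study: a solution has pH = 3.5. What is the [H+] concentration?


[H+] = 10^(-pH) = 10^(-3.5)
= 3.16×10^-4 M

3.16×10^-4 M


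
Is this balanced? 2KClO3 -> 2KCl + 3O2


Equation: 2KClO3 -> 2KCl + 3O2
Check atoms: Cl: 2=2, K: 2=2, O: 6=6
Balanced

Yes, balanced


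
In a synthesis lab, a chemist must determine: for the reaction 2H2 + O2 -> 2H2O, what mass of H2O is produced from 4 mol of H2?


Mole ratio H2O:H2 = 2:2
n(H2O) = 4 × 2/2 = 4.000 mol
mass = 4.000 × 18.02 = 72.08 g

72.08 g


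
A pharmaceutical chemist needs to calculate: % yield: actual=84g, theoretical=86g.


% yield = actual/theoretical × 100
= 84/86 × 100
= 97.67%

97.67%


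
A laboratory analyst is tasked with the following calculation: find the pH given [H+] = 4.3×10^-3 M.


pH = -log10([H+]) = -log10(4.3×10^-3)
= 3 - log10(4.3)
= 3 - 0.63
= 2.37

2.37


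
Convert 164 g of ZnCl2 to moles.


M(ZnCl2) = 136.28 g/mol
n = mass/M = 164/136.28 = 1.2034 mol

1.2034 mol


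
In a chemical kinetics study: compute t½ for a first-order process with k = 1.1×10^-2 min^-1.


t½ = ln2/k = 0.693147/(1.1×10^-2 min^-1)
= 63.01 min

63.01 min


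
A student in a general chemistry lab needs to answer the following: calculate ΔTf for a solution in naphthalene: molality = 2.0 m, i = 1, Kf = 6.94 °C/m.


ΔTf = Kf × m × i
= 6.94 × 2.0 × 1
= 13.88 °C

13.88 °C


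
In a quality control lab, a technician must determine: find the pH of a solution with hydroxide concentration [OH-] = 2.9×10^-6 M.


pOH = -log10([OH-]) = -log10(2.9×10^-6)
= 6 - log10(2.9) = 5.54
pH = 14 - pOH = 14 - 5.54 = 8.46

8.46


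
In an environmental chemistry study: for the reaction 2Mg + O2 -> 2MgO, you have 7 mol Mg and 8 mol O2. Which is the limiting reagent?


Mole ratio available / coefficient:
  Mg: 7/2 = 3.500
  O2: 8/1 = 8.000
Smaller ratio is limiting.

Mg


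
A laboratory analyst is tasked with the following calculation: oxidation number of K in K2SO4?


Group 1 metal: +1
Oxidation number: +1

+1


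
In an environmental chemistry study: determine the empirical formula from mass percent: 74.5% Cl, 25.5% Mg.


Assume 100 g sample. Moles of each element:
  Cl: 74.5/35.45 = 2.102 mol
  Mg: 25.5/24.31 = 1.049 mol
Divide by smallest (1.049):
  Cl: 2.102/1.049 = 2.0
  Mg: 1.049/1.049 = 1.0
Empirical formula: MgCl2

MgCl2


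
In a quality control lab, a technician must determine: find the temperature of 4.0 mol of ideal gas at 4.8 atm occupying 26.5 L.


PV = nRT  (R = 0.08206 L·atm/(mol·K))
T = PV/(nR) = 4.8×26.5/(4.0×0.08206)
= 127.20/0.328240
= 387.52 K

387.52 K


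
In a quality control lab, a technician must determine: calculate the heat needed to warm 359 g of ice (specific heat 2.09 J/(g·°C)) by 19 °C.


q = mcΔT = 359 × 2.09 × 19
= 14255.89 J

14255.89 J


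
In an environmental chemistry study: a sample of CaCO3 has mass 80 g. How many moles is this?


M(CaCO3) = 100.09 g/mol
n = mass/M = 80/100.09 = 0.7993 mol

0.7993 mol


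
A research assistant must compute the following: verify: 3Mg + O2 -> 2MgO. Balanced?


Equation: 3Mg + O2 -> 2MgO
Check atoms: Mg: 3≠2, O: 2=2
Not balanced

No, not balanced


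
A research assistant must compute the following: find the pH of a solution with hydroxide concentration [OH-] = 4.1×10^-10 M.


pOH = -log10([OH-]) = -log10(4.1×10^-10)
= 10 - log10(4.1) = 9.39
pH = 14 - pOH = 14 - 9.39 = 4.61

4.61


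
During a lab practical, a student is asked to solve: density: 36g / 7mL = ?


ρ = mass/volume
= 36/7
= 5.143 g/mL

5.143 g/mL


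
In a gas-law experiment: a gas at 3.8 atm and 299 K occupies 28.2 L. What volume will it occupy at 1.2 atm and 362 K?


P1V1/T1 = P2V2/T2
V2 = P1V1T2/(T1P2)
= 3.8×28.2×362/(299×1.2)
= 108.116 L

108.116 L


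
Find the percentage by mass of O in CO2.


M(CO2) = 1×12.01 + 2×16.0 = 44.01 g/mol
Mass of O = 2 × 16.0 = 32.00 g/mol
% O = 32.00/44.01 × 100 = 72.71%

72.71%


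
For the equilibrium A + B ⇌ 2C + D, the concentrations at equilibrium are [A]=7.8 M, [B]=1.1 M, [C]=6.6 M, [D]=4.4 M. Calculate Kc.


Kc = [C]^2[D]/([A][B])
= (6.6^2 × 4.4^1)/(7.8^1 × 1.1^1)
= 191.664/8.58
= 22.34

22.34


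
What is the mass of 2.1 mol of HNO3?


M(HNO3) = 63.02 g/mol
mass = n × M = 2.1 × 63.02 = 132.34 g

132.34 g
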